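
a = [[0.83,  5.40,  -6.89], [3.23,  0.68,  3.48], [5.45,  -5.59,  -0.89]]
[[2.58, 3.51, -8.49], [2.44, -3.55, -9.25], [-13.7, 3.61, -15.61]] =a@[[-0.59, -0.01, -3.27],[1.73, -0.51, -0.47],[0.91, -0.91, 0.47]]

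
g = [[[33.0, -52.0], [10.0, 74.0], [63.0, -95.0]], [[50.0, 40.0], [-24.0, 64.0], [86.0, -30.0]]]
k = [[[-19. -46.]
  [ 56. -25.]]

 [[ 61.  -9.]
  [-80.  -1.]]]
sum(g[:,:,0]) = 218.0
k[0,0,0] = -19.0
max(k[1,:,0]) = 61.0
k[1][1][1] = -1.0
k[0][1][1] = -25.0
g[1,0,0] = 50.0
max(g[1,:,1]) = 64.0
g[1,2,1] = -30.0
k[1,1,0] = -80.0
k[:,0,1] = [-46.0, -9.0]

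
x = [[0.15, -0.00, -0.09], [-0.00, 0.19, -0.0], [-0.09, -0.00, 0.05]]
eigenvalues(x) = [0.2, -0.0, 0.19]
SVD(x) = [[-0.86, 0.0, 0.51], [0.0, 1.00, 0.0], [0.51, 0.0, 0.86]] @ diag([0.20295630140986998, 0.19, 0.0029563014098700005]) @ [[-0.86, 0.0, 0.51], [0.00, 1.0, 0.00], [-0.51, 0.0, -0.86]]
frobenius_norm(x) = 0.28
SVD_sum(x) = [[0.15,0.00,-0.09], [0.00,0.00,0.00], [-0.09,0.00,0.05]] + [[0.00,0.0,0.0], [0.0,0.19,0.0], [0.00,0.00,0.00]] + [[-0.0, 0.00, -0.0], [0.0, 0.00, 0.00], [-0.0, 0.00, -0.0]]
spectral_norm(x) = 0.20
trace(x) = 0.39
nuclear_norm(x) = 0.40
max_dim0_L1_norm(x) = 0.24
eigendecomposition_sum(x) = [[0.15, 0.00, -0.09], [0.00, 0.00, 0.0], [-0.09, 0.0, 0.05]] + [[-0.0, -0.0, -0.0], [-0.00, -0.00, -0.0], [-0.00, -0.0, -0.00]] + [[0.00,0.00,0.0], [0.00,0.19,0.00], [0.0,0.0,0.00]]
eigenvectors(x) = [[0.86, 0.51, 0.0], [0.0, 0.0, 1.00], [-0.51, 0.86, 0.00]]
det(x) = -0.00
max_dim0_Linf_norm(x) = 0.19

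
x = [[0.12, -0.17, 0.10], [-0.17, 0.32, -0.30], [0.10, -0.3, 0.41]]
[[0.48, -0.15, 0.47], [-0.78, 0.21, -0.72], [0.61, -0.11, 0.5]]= x @ [[1.07,-0.09,3.39], [-2.36,1.21,-0.25], [-0.51,0.63,0.21]]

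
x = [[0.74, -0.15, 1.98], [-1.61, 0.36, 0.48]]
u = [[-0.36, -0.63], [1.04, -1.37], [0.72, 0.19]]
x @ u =[[1.0, 0.12],[1.30, 0.61]]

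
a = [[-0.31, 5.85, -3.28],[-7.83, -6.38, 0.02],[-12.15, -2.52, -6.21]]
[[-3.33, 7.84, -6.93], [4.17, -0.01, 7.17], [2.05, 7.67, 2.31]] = a@[[-0.1, -1.39, 0.03], [-0.53, 1.71, -1.16], [0.08, 0.79, 0.04]]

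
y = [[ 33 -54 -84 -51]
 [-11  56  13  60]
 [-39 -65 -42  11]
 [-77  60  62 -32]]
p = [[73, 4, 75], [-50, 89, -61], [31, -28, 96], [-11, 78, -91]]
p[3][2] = -91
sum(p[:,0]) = 43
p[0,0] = 73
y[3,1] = 60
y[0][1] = -54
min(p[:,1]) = -28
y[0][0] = 33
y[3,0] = -77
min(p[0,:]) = 4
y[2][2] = -42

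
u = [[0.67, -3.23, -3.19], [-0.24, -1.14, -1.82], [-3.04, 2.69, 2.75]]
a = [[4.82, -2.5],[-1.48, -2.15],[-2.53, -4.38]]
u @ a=[[16.08, 19.24], [5.14, 11.02], [-25.59, -10.23]]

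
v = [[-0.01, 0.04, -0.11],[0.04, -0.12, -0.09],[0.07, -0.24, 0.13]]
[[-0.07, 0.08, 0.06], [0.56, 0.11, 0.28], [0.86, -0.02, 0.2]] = v @ [[0.09, -2.67, 1.04], [-3.99, -1.18, -1.13], [-0.83, -0.88, -1.09]]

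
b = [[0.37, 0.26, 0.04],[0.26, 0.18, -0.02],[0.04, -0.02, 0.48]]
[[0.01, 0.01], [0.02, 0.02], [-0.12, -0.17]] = b @ [[0.07, 0.1],[-0.04, -0.06],[-0.26, -0.36]]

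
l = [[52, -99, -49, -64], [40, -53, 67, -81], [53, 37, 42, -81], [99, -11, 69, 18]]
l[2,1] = 37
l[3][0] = 99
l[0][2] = -49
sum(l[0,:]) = -160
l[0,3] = -64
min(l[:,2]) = -49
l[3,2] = 69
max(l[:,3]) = 18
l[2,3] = -81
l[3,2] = 69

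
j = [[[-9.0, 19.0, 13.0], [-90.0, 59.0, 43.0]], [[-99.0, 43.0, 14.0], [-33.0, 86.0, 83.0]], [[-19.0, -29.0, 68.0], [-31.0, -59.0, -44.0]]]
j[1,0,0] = -99.0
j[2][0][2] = 68.0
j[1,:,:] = [[-99.0, 43.0, 14.0], [-33.0, 86.0, 83.0]]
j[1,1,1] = 86.0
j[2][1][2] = -44.0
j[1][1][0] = -33.0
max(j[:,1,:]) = 86.0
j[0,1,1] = 59.0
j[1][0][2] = 14.0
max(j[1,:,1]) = 86.0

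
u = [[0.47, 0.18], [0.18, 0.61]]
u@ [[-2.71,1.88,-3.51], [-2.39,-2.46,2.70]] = [[-1.7, 0.44, -1.16], [-1.95, -1.16, 1.02]]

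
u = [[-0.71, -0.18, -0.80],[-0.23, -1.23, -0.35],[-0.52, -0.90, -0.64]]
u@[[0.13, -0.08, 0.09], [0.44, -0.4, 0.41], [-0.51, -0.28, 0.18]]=[[0.24, 0.35, -0.28], [-0.39, 0.61, -0.59], [-0.14, 0.58, -0.53]]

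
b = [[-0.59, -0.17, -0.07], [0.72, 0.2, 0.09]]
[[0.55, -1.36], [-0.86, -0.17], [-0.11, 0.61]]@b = [[-1.3, -0.37, -0.16], [0.38, 0.11, 0.04], [0.50, 0.14, 0.06]]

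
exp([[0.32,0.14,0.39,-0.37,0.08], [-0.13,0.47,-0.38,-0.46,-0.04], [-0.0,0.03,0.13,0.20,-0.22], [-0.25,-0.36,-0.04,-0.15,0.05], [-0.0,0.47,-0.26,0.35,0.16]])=[[1.41,0.32,0.45,-0.42,0.04],[-0.12,1.69,-0.54,-0.59,-0.02],[-0.02,-0.06,1.17,0.17,-0.25],[-0.26,-0.46,-0.02,1.00,0.05],[-0.08,0.59,-0.43,0.21,1.21]]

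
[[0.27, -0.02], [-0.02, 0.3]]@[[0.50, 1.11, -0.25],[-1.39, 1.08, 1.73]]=[[0.16, 0.28, -0.1],[-0.43, 0.3, 0.52]]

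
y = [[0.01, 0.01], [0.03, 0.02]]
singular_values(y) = [0.04, 0.0]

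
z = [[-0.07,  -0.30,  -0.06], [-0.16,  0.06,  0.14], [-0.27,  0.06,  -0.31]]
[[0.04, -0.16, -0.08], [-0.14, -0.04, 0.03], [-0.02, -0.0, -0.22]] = z @[[0.48, 0.30, 0.27],[-0.17, 0.50, 0.10],[-0.38, -0.15, 0.50]]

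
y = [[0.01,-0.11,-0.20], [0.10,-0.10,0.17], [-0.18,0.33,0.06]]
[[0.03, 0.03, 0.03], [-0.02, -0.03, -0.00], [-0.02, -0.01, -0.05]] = y@[[-0.18, -0.14, -0.03],[-0.14, -0.09, -0.14],[-0.08, -0.12, -0.07]]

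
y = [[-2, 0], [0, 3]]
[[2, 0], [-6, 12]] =y@[[-1, 0], [-2, 4]]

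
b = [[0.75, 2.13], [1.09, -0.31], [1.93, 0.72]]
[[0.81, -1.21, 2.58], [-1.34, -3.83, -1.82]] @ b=[[4.27, 3.96], [-8.69, -2.98]]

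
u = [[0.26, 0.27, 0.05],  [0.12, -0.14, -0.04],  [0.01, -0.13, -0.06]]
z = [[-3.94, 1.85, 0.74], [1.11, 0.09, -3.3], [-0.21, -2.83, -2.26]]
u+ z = [[-3.68, 2.12, 0.79],[1.23, -0.05, -3.34],[-0.2, -2.96, -2.32]]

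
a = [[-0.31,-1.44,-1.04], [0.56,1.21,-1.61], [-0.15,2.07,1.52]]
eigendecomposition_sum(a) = [[(-0.31+0j),(-0.03-0j),(-0.2+0j)],[(0.04-0j),0.00+0.00j,(0.03-0j)],[-0.07+0.00j,(-0.01-0j),(-0.04+0j)]] + [[0.00+0.17j, -0.71+0.37j, -0.42-0.54j], [(0.26-0.01j), (0.6+1.08j), (-0.82+0.67j)], [(-0.04-0.26j), 1.04-0.74j, (0.78+0.76j)]] + [[-0.17j, (-0.71-0.37j), (-0.42+0.54j)], [0.26+0.01j, 0.60-1.08j, (-0.82-0.67j)], [-0.04+0.26j, 1.04+0.74j, (0.78-0.76j)]]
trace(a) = 2.42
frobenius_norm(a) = 3.77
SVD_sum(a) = [[-0.04, -1.45, -1.03], [0.0, 0.05, 0.04], [0.05, 2.09, 1.48]] + [[-0.02, -0.03, 0.05], [0.57, 1.15, -1.65], [-0.03, -0.05, 0.08]] + [[-0.26, 0.05, -0.06], [-0.02, 0.0, -0.0], [-0.18, 0.03, -0.04]]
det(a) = -2.12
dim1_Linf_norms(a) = [1.44, 1.61, 2.07]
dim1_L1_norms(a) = [2.79, 3.38, 3.74]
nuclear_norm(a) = 5.54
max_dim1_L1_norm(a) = 3.74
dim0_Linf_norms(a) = [0.56, 2.07, 1.61]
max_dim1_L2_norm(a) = 2.57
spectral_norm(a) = 3.12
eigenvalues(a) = [(-0.36+0j), (1.39+2.01j), (1.39-2.01j)]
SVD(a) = [[-0.57, -0.03, -0.82], [0.02, 1.0, -0.05], [0.82, -0.05, -0.57]] @ diag([3.1234131302630983, 2.0923660664261896, 0.3243372654633942]) @ [[0.02, 0.82, 0.58], [0.27, 0.55, -0.79], [0.96, -0.18, 0.21]]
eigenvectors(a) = [[-0.97+0.00j, 0.41+0.06j, 0.41-0.06j],[0.12+0.00j, 0.07-0.63j, (0.07+0.63j)],[-0.22+0.00j, (-0.65+0j), -0.65-0.00j]]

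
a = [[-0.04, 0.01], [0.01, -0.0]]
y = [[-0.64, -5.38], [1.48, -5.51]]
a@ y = [[0.04, 0.16], [-0.01, -0.05]]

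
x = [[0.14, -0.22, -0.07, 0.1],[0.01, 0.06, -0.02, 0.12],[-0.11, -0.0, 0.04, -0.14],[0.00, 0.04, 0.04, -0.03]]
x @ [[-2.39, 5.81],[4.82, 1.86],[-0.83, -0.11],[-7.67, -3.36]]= [[-2.10,0.08],[-0.64,-0.23],[1.30,-0.17],[0.39,0.17]]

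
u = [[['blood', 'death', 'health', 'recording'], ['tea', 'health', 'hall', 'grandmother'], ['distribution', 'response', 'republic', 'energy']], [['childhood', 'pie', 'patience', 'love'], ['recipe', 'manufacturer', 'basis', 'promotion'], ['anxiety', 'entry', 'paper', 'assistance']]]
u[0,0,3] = 'recording'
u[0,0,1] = 'death'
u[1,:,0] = ['childhood', 'recipe', 'anxiety']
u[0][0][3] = 'recording'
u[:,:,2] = [['health', 'hall', 'republic'], ['patience', 'basis', 'paper']]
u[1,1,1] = 'manufacturer'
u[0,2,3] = 'energy'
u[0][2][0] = 'distribution'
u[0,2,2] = 'republic'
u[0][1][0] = 'tea'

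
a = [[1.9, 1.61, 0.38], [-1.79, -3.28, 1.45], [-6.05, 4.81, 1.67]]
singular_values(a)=[7.92, 4.55, 1.22]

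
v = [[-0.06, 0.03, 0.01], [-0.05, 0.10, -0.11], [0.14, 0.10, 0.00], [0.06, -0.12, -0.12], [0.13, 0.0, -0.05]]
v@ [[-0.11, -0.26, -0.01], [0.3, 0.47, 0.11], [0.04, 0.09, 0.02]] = [[0.02, 0.03, 0.00], [0.03, 0.05, 0.01], [0.01, 0.01, 0.01], [-0.05, -0.08, -0.02], [-0.02, -0.04, -0.00]]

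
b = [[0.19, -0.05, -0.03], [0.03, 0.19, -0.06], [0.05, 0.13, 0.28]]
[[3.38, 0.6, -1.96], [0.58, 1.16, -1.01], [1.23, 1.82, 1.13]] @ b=[[0.56, -0.31, -0.69], [0.09, 0.06, -0.37], [0.34, 0.43, 0.17]]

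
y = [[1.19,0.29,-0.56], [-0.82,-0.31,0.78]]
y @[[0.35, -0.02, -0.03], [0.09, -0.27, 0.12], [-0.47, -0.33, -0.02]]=[[0.71, 0.08, 0.01], [-0.68, -0.16, -0.03]]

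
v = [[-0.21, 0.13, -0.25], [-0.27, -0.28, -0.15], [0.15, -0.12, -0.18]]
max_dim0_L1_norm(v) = 0.63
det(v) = -0.03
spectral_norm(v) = 0.46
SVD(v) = [[-0.54, -0.78, -0.33], [-0.84, 0.44, 0.33], [-0.11, 0.46, -0.88]] @ diag([0.46195407415450895, 0.303587000046368, 0.24704932053113837]) @ [[0.7, 0.39, 0.60], [0.37, -0.92, 0.15], [-0.61, -0.12, 0.78]]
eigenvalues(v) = [(-0.15+0.26j), (-0.15-0.26j), (-0.38+0j)]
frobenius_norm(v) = 0.61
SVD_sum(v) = [[-0.17, -0.1, -0.15], [-0.27, -0.15, -0.23], [-0.04, -0.02, -0.03]] + [[-0.09, 0.22, -0.04], [0.05, -0.12, 0.02], [0.05, -0.13, 0.02]] + [[0.05,0.01,-0.06], [-0.05,-0.01,0.06], [0.13,0.03,-0.17]]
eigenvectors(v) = [[0.68+0.00j, 0.68-0.00j, 0.05+0.00j], [(-0.04+0.56j), (-0.04-0.56j), (0.87+0j)], [-0.20-0.43j, -0.20+0.43j, (0.49+0j)]]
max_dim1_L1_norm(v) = 0.7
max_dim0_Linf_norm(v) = 0.28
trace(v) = -0.67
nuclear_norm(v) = 1.01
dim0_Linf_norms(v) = [0.27, 0.28, 0.25]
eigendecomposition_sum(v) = [[(-0.1+0.11j), 0.07+0.03j, (-0.12-0.07j)], [(-0.09-0.09j), -0.03+0.06j, (0.07-0.09j)], [0.10+0.03j, 0.00-0.05j, -0.01+0.09j]] + [[(-0.1-0.11j), (0.07-0.03j), -0.12+0.07j],[(-0.09+0.09j), -0.03-0.06j, 0.07+0.09j],[(0.1-0.03j), 0.05j, (-0.01-0.09j)]] + [[(-0.01+0j), (-0.01+0j), -0.02-0.00j],  [(-0.1+0j), (-0.22+0j), -0.28-0.00j],  [(-0.05+0j), (-0.12+0j), (-0.16-0j)]]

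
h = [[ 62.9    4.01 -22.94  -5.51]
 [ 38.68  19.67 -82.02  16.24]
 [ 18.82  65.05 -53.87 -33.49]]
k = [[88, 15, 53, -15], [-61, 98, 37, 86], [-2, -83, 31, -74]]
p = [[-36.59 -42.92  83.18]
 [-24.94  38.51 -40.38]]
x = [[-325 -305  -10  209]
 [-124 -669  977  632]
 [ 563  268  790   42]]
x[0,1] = -305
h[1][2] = -82.02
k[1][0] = -61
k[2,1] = -83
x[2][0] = 563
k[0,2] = 53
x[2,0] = 563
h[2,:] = [18.82, 65.05, -53.87, -33.49]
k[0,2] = 53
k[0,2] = 53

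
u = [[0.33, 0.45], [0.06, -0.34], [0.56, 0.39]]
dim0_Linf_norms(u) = [0.56, 0.45]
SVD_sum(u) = [[0.38, 0.4], [-0.14, -0.15], [0.46, 0.49]] + [[-0.05,0.05], [0.2,-0.19], [0.1,-0.1]]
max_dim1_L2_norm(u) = 0.68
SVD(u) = [[-0.62, 0.21], [0.23, -0.87], [-0.75, -0.45]] @ diag([0.8918244681860503, 0.31772490922914565]) @ [[-0.68, -0.73], [-0.73, 0.68]]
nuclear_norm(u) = 1.21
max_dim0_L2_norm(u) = 0.69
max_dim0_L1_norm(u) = 1.18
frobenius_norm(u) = 0.95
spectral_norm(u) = 0.89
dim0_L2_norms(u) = [0.65, 0.69]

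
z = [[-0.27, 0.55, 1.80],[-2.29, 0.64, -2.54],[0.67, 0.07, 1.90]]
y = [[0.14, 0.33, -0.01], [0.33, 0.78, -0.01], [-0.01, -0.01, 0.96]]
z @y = [[0.13,0.32,1.73],  [-0.08,-0.23,-2.42],  [0.1,0.26,1.82]]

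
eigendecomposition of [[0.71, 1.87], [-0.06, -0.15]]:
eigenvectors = [[1.0,-0.94],[-0.09,0.35]]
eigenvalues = [0.55, 0.01]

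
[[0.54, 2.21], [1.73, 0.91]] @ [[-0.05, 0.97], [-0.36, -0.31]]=[[-0.82,  -0.16], [-0.41,  1.40]]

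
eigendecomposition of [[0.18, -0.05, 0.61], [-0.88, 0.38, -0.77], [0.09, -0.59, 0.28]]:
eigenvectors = [[-0.33+0.00j,(-0.6+0j),(-0.6-0j)], [0.79+0.00j,-0.05-0.57j,-0.05+0.57j], [-0.51+0.00j,0.37-0.41j,0.37+0.41j]]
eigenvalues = [(1.25+0j), (-0.2+0.37j), (-0.2-0.37j)]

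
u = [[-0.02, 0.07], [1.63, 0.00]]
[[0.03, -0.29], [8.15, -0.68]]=u@[[5.00, -0.42], [1.91, -4.21]]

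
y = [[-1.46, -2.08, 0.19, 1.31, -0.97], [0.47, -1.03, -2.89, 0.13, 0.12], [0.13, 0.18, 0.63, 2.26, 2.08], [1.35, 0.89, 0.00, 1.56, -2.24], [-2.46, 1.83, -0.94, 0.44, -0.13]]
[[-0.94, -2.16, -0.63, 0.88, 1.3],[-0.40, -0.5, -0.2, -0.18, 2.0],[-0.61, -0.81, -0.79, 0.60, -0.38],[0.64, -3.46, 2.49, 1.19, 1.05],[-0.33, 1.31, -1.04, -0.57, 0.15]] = y@[[0.26, -0.45, 0.61, 0.15, 0.01], [0.24, 0.38, 0.22, -0.15, -0.31], [0.08, -0.05, 0.07, 0.15, -0.58], [-0.18, -1.01, 0.11, 0.42, 0.34], [-0.16, 0.72, -0.58, -0.21, -0.35]]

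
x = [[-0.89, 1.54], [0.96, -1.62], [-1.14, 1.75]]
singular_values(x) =[3.33, 0.08]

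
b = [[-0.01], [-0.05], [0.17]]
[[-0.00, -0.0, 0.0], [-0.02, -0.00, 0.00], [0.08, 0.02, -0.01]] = b@[[0.46, 0.09, -0.04]]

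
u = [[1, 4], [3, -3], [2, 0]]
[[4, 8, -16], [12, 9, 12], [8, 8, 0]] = u@[[4, 4, 0], [0, 1, -4]]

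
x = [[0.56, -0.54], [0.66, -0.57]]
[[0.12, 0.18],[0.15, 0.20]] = x@ [[0.40, 0.02], [0.20, -0.32]]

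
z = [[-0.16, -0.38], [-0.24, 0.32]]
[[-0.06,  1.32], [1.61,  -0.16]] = z @ [[-4.16,-2.54], [1.91,-2.41]]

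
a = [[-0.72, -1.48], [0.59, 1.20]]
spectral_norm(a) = 2.12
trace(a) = 0.48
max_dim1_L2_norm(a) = 1.65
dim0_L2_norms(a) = [0.93, 1.91]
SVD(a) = [[-0.78, 0.63], [0.63, 0.78]] @ diag([2.120585102764368, 0.004338425271406012]) @ [[0.44, 0.90], [0.9, -0.44]]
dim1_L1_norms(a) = [2.2, 1.79]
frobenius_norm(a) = 2.12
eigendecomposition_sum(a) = [[0.05, 0.07], [-0.03, -0.03]] + [[-0.77,  -1.55],[0.62,  1.23]]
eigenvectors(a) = [[-0.89, 0.78],[0.45, -0.62]]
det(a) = 0.01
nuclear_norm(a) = 2.12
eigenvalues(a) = [0.02, 0.46]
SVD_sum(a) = [[-0.72, -1.48], [0.59, 1.20]] + [[0.00,-0.0], [0.00,-0.0]]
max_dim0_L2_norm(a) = 1.91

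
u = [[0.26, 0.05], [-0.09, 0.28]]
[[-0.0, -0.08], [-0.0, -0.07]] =u @ [[-0.01, -0.26], [-0.01, -0.33]]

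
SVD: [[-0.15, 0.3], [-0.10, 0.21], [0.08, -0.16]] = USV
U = [[-0.75,  0.46],[-0.52,  -0.85],[0.40,  -0.25]]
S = [0.45, 0.0]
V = [[0.44,-0.9], [-0.90,-0.44]]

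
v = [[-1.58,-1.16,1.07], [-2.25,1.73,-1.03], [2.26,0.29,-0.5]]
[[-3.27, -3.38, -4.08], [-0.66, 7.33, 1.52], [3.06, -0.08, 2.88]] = v @ [[0.98, -0.72, 0.76], [-0.17, 2.23, 0.75], [-1.79, -1.80, -1.88]]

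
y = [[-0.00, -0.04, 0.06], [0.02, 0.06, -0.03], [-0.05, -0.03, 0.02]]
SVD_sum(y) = [[-0.02, -0.05, 0.04],[0.02, 0.05, -0.04],[-0.02, -0.04, 0.03]] + [[0.03, 0.0, 0.01], [0.00, 0.0, 0.00], [-0.03, -0.00, -0.02]] + [[-0.0, 0.01, 0.01], [-0.01, 0.01, 0.01], [-0.00, 0.01, 0.01]]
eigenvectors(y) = [[-0.74+0.00j, -0.74-0.00j, (-0.56+0j)], [0.37-0.00j, (0.37+0j), 0.81+0.00j], [-0.00-0.56j, (-0+0.56j), 0.17+0.00j]]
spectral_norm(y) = 0.11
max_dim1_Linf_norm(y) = 0.06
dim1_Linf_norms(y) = [0.06, 0.06, 0.05]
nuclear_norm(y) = 0.17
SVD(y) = [[-0.61, 0.66, -0.45], [0.64, 0.07, -0.77], [-0.47, -0.75, -0.46]] @ diag([0.10701798244907199, 0.044872124490368585, 0.020824117658402388]) @ [[0.34, 0.72, -0.61], [0.87, 0.01, 0.50], [0.36, -0.7, -0.62]]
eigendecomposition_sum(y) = [[(0.01+0.04j), 0.00+0.03j, (0.03-0.01j)], [-0.01-0.02j, -0.00-0.01j, (-0.01+0.01j)], [(-0.03+0.01j), (-0.02+0j), (0.01+0.02j)]] + [[(0.01-0.04j), 0.00-0.03j, (0.03+0.01j)], [-0.01+0.02j, (-0+0.01j), -0.01-0.01j], [-0.03-0.01j, -0.02-0.00j, 0.01-0.02j]] + [[-0.02-0.00j, (-0.04-0j), 0j], [(0.03+0j), 0.06+0.00j, -0.00-0.00j], [(0.01+0j), 0.01+0.00j, -0.00-0.00j]]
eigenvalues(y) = [(0.02+0.05j), (0.02-0.05j), (0.04+0j)]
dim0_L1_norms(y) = [0.07, 0.13, 0.11]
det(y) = 0.00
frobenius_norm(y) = 0.12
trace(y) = 0.08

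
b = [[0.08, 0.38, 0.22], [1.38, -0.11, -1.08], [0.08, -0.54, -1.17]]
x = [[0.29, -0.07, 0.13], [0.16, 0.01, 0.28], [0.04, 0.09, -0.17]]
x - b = [[0.21, -0.45, -0.09], [-1.22, 0.12, 1.36], [-0.04, 0.63, 1.00]]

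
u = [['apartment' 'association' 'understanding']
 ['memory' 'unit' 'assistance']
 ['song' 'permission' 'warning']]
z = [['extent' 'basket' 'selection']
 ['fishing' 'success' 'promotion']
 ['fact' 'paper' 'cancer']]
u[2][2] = 'warning'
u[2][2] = 'warning'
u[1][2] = 'assistance'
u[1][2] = 'assistance'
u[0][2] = 'understanding'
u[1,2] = 'assistance'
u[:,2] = ['understanding', 'assistance', 'warning']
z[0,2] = 'selection'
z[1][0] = 'fishing'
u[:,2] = ['understanding', 'assistance', 'warning']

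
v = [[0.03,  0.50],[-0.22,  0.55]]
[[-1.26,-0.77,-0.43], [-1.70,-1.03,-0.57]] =v@[[1.23, 0.74, 0.41], [-2.6, -1.58, -0.88]]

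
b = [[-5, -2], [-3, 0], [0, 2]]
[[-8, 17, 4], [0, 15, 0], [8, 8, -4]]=b @ [[0, -5, 0], [4, 4, -2]]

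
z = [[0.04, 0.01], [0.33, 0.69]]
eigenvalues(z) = [0.03, 0.7]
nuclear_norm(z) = 0.80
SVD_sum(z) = [[0.01, 0.02], [0.33, 0.69]] + [[0.03, -0.01], [-0.00, 0.00]]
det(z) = 0.02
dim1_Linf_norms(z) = [0.04, 0.69]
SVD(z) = [[-0.03, -1.0], [-1.0, 0.03]] @ diag([0.7653050422216496, 0.0317520448179174]) @ [[-0.43, -0.90],[-0.90, 0.43]]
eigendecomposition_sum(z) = [[0.03, -0.00], [-0.02, 0.00]] + [[0.01, 0.01], [0.35, 0.69]]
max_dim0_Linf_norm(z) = 0.69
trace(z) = 0.73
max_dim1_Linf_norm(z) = 0.69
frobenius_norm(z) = 0.77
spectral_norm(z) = 0.77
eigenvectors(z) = [[-0.89, -0.02], [0.45, -1.0]]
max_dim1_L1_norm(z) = 1.02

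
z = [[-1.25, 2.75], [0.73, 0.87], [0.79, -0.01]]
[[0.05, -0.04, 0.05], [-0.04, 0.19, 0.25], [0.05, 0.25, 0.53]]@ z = [[-0.05, 0.10], [0.39, 0.05], [0.54, 0.35]]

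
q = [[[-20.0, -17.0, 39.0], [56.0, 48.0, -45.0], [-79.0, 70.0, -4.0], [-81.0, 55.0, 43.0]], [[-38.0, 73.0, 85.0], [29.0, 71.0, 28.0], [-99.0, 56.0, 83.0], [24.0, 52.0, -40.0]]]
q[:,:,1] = [[-17.0, 48.0, 70.0, 55.0], [73.0, 71.0, 56.0, 52.0]]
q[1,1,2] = 28.0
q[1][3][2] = -40.0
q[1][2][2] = 83.0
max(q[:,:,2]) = 85.0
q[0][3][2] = 43.0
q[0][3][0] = -81.0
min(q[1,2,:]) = -99.0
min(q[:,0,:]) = -38.0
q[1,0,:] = [-38.0, 73.0, 85.0]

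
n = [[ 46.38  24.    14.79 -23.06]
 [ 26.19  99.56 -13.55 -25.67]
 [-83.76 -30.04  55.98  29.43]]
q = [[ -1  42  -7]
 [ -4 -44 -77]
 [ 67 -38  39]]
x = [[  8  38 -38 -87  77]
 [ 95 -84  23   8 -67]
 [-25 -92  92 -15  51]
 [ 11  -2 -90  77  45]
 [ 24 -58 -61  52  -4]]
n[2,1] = -30.04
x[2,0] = -25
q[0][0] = -1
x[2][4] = 51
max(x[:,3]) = 77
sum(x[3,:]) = 41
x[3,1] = -2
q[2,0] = 67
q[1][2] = -77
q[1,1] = -44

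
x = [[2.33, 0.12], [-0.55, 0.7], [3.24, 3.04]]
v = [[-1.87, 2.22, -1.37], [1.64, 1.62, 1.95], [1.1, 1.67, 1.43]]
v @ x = [[-10.02, -2.84], [9.25, 7.26], [6.28, 5.65]]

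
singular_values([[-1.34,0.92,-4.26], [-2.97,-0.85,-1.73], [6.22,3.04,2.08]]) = [8.38, 3.9, 0.22]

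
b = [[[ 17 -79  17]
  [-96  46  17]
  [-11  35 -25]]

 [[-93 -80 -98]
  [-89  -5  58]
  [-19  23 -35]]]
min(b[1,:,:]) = -98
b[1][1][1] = -5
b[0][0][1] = -79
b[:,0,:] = [[17, -79, 17], [-93, -80, -98]]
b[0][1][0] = -96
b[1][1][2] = 58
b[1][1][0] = -89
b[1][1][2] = 58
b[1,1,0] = -89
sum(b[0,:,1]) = 2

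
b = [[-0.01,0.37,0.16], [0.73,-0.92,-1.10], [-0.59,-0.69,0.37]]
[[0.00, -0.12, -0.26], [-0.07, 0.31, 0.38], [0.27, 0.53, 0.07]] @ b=[[0.07, 0.29, 0.04], [0.0, -0.57, -0.21], [0.34, -0.44, -0.51]]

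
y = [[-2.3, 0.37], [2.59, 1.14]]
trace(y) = -1.16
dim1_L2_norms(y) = [2.33, 2.83]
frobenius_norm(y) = 3.67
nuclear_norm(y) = 4.54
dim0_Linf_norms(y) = [2.59, 1.14]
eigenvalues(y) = [-2.56, 1.4]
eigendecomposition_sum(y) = [[-2.39, 0.24], [1.67, -0.17]] + [[0.09, 0.13], [0.92, 1.31]]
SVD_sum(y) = [[-2.15, -0.41], [2.71, 0.52]] + [[-0.15, 0.78], [-0.12, 0.62]]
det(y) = -3.58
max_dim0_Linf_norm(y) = 2.59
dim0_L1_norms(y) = [4.89, 1.51]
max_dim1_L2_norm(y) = 2.83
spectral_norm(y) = 3.52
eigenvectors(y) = [[-0.82, -0.10],[0.57, -1.0]]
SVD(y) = [[-0.62, 0.78], [0.78, 0.62]] @ diag([3.521494437002345, 1.0166990361761619]) @ [[0.98, 0.19], [-0.19, 0.98]]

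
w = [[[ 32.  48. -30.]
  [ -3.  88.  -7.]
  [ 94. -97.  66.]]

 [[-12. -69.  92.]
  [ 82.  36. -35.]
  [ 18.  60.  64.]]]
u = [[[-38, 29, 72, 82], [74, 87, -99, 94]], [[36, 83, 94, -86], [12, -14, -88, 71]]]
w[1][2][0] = 18.0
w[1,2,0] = 18.0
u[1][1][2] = -88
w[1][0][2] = 92.0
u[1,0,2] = 94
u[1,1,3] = 71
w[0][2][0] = 94.0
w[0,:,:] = [[32.0, 48.0, -30.0], [-3.0, 88.0, -7.0], [94.0, -97.0, 66.0]]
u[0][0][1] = 29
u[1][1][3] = 71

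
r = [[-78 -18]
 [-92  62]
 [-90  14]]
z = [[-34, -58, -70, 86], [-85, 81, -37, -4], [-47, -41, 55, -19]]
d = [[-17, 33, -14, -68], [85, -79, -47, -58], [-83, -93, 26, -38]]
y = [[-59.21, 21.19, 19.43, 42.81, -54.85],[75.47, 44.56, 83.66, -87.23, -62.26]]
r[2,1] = 14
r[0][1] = -18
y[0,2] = 19.43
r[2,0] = -90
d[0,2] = -14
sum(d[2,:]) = -188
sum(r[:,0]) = -260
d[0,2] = -14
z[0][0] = -34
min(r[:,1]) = -18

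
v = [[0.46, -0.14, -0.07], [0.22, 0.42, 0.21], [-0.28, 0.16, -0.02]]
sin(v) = [[0.45, -0.12, -0.06], [0.21, 0.41, 0.21], [-0.27, 0.15, -0.02]]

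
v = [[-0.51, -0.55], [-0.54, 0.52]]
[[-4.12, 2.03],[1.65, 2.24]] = v @ [[2.2, -4.07],[5.45, 0.08]]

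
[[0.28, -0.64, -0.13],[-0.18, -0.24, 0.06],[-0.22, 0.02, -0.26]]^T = [[0.28, -0.18, -0.22], [-0.64, -0.24, 0.02], [-0.13, 0.06, -0.26]]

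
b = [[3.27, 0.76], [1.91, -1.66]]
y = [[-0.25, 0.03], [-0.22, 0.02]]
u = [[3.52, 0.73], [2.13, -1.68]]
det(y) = 0.00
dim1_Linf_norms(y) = [0.25, 0.22]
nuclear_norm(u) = 5.93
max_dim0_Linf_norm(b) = 3.27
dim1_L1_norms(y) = [0.28, 0.24]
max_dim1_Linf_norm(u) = 3.52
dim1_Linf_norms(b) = [3.27, 1.91]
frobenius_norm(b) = 4.20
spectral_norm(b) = 3.79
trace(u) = 1.84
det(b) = -6.88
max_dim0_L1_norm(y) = 0.47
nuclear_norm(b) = 5.61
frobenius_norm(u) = 4.50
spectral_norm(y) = 0.33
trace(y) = -0.23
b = u + y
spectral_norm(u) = 4.12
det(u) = -7.47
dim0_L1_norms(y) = [0.47, 0.05]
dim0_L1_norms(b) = [5.18, 2.42]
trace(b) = 1.61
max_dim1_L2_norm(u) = 3.59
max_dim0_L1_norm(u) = 5.65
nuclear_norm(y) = 0.34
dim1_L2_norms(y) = [0.25, 0.22]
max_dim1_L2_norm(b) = 3.36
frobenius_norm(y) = 0.33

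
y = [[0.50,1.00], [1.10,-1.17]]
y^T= [[0.50,1.10], [1.00,-1.17]]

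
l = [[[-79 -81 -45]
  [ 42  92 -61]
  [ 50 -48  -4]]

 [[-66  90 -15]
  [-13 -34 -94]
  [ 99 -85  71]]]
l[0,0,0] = -79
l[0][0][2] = -45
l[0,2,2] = -4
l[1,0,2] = -15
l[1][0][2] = -15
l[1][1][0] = -13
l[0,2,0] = 50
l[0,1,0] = 42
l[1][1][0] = -13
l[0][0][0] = -79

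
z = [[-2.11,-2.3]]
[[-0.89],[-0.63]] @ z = [[1.88, 2.05], [1.33, 1.45]]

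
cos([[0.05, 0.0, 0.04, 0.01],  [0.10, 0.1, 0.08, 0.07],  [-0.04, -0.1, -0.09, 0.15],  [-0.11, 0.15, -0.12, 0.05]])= [[1.0, 0.0, 0.0, -0.0], [-0.0, 0.99, 0.0, -0.01], [0.01, -0.01, 1.01, 0.01], [-0.00, -0.02, -0.01, 1.0]]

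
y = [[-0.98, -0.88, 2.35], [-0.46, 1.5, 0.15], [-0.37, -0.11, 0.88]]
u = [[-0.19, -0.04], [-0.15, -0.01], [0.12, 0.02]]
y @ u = [[0.6, 0.1], [-0.12, 0.01], [0.19, 0.03]]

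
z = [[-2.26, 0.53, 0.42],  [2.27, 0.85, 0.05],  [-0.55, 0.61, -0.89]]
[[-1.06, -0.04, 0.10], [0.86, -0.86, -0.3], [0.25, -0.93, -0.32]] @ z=[[2.25, -0.53, -0.54], [-3.73, -0.46, 0.59], [-2.5, -0.85, 0.34]]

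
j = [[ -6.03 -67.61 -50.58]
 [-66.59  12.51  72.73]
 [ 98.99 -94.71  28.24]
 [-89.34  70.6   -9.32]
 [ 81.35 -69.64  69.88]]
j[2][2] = 28.24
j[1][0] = -66.59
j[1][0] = -66.59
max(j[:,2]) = 72.73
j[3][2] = -9.32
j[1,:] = [-66.59, 12.51, 72.73]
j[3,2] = -9.32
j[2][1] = -94.71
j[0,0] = -6.03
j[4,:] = [81.35, -69.64, 69.88]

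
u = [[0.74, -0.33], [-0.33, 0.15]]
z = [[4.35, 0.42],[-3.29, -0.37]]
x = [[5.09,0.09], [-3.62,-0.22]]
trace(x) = 4.87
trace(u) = 0.89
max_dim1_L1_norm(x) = 5.18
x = u + z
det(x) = -0.79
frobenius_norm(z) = 5.48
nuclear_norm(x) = 6.38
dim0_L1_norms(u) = [1.07, 0.48]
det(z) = -0.23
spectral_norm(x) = 6.25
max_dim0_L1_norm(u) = 1.07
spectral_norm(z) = 5.48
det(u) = 0.00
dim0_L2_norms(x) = [6.25, 0.24]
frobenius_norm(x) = 6.25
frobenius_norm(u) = 0.89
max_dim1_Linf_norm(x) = 5.09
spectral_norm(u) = 0.89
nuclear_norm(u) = 0.89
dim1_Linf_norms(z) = [4.35, 3.29]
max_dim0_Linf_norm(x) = 5.09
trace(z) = 3.98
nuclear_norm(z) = 5.52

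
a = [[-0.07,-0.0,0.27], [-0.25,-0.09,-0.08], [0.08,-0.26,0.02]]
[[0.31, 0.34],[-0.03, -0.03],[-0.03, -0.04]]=a@ [[-0.27, -0.29], [0.13, 0.14], [1.08, 1.17]]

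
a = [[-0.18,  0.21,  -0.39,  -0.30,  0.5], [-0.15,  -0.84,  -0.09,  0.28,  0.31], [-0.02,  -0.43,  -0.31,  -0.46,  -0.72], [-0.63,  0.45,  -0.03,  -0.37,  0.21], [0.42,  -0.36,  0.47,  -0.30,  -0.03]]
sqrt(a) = [[(0.34+0.34j),  (0.13-0.06j),  -0.32+0.29j,  -0.05+0.37j,  0.30-0.03j], [(-0.13+0.07j),  0.11+0.82j,  (-0.05+0.22j),  0.20-0.20j,  0.26-0.09j], [(0.1+0.22j),  (-0.39+0.34j),  (0.43+0.26j),  (-0.44+0.12j),  (-0.59-0.06j)], [(-0.39+0.39j),  (0.18-0.4j),  (-0.02+0.27j),  (0.4+0.54j),  0.28-0.00j], [(0.18-0.12j),  -0.25+0.00j,  0.42-0.11j,  -0.19-0.12j,  0.54+0.01j]]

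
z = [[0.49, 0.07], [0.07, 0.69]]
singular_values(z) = [0.71, 0.47]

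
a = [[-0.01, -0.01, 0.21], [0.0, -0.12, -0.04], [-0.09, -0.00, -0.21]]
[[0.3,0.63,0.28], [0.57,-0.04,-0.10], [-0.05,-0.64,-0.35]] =a @[[-1.96, 0.18, 0.72], [-5.14, -0.65, 0.35], [1.07, 2.98, 1.37]]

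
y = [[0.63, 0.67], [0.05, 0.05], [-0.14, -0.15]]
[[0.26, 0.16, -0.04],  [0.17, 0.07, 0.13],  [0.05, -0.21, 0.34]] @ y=[[0.18, 0.19], [0.09, 0.1], [-0.03, -0.03]]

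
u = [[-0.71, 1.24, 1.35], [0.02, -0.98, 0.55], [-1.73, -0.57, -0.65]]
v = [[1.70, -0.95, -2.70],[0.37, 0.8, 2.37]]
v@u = [[3.44, 4.58, 3.53], [-4.35, -1.68, -0.60]]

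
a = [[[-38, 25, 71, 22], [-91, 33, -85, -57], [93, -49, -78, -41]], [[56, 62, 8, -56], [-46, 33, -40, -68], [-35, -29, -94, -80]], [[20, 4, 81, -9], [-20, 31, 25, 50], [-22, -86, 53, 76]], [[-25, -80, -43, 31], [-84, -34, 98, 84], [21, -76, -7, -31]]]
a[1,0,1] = 62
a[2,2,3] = 76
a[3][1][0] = -84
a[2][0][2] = 81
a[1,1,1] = 33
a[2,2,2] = 53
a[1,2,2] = -94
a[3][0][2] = -43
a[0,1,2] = -85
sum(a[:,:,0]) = -171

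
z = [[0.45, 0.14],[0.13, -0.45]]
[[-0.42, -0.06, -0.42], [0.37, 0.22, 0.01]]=z@[[-0.63, 0.02, -0.86], [-1.0, -0.48, -0.26]]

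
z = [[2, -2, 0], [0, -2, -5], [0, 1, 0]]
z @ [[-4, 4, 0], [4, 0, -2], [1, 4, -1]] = [[-16, 8, 4], [-13, -20, 9], [4, 0, -2]]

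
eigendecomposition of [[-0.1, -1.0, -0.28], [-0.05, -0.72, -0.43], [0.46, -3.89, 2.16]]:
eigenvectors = [[-0.06, -0.99, 0.63], [-0.13, -0.03, 0.55], [0.99, 0.16, 0.55]]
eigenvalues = [2.63, -0.08, -1.21]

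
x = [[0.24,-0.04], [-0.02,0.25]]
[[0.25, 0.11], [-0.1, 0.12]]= x @ [[0.99, 0.55], [-0.34, 0.53]]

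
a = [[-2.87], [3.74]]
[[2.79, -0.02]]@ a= [[-8.08]]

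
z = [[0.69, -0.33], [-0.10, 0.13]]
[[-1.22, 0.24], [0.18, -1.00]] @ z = [[-0.87, 0.43],[0.22, -0.19]]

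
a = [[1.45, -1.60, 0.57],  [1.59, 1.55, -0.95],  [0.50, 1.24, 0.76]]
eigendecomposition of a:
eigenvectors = [[0.04-0.54j, (0.04+0.54j), 0.48+0.00j], [(-0.69+0j), (-0.69-0j), 0.29+0.00j], [(-0.24+0.41j), -0.24-0.41j, 0.83+0.00j]]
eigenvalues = [(1.14+1.81j), (1.14-1.81j), (1.48+0j)]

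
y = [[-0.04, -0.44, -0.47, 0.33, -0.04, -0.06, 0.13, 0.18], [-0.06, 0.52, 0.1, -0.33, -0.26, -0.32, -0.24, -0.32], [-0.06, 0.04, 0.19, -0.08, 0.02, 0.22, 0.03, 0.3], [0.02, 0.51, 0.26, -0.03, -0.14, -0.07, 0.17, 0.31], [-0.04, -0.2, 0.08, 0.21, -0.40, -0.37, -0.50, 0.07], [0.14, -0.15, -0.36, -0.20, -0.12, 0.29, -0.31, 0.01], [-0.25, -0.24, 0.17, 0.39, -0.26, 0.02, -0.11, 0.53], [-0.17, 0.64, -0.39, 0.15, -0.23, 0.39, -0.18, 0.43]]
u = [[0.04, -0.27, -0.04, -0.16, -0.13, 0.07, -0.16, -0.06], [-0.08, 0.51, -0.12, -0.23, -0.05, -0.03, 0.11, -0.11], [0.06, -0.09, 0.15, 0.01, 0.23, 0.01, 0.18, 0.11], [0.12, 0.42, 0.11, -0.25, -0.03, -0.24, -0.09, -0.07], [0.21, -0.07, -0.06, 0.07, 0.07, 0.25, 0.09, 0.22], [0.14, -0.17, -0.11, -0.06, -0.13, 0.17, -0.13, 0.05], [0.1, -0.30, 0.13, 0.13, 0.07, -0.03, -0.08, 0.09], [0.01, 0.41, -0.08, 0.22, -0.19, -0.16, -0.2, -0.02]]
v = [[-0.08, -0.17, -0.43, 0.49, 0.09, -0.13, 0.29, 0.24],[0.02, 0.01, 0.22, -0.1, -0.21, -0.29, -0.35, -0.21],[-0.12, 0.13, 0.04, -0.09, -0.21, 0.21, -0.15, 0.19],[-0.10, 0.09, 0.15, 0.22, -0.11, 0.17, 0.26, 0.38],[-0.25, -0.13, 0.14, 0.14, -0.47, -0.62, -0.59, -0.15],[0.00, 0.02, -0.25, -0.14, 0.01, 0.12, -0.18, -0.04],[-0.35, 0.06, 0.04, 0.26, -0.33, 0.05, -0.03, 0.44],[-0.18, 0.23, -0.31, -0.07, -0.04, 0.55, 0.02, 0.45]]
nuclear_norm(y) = 5.11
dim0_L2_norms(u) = [0.32, 0.9, 0.3, 0.46, 0.37, 0.43, 0.39, 0.3]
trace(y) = 0.85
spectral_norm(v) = 1.36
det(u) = -0.00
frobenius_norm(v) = 1.98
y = u + v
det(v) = -0.00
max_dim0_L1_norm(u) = 2.24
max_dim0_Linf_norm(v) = 0.62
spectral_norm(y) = 1.21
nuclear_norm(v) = 3.93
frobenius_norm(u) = 1.33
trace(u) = 0.59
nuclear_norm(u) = 2.77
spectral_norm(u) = 0.99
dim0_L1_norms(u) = [0.76, 2.24, 0.8, 1.13, 0.9, 0.96, 1.04, 0.73]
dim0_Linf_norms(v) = [0.35, 0.23, 0.43, 0.49, 0.47, 0.62, 0.59, 0.45]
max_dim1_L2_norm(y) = 1.02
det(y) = -0.00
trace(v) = 0.26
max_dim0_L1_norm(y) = 2.74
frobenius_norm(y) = 2.17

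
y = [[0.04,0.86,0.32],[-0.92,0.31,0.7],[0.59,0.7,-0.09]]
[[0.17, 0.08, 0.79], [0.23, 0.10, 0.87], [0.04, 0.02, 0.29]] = y @ [[-0.57, -0.31, -0.19],[0.46, 0.24, 0.67],[-0.63, -0.37, 0.70]]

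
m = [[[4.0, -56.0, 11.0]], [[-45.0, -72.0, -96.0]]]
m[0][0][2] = 11.0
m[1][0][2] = -96.0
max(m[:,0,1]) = -56.0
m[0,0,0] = 4.0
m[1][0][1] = -72.0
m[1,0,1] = -72.0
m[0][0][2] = 11.0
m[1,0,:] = [-45.0, -72.0, -96.0]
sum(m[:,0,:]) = -254.0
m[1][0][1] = -72.0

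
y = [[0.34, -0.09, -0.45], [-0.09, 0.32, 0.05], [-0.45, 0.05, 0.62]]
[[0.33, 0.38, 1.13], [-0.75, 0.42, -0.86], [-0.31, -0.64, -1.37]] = y@[[-4.87,-0.75,0.94], [-3.11,1.37,-2.2], [-3.79,-1.69,-1.35]]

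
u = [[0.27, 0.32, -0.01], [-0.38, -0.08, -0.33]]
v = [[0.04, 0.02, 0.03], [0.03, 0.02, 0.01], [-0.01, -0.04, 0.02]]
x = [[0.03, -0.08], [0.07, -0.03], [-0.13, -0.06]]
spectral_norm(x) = 0.15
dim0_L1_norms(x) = [0.23, 0.17]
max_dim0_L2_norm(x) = 0.15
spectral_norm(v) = 0.07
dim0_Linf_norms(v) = [0.04, 0.04, 0.03]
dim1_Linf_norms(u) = [0.32, 0.38]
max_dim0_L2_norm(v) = 0.05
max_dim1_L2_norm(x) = 0.14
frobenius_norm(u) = 0.66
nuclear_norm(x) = 0.25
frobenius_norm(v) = 0.08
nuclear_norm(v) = 0.11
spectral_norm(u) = 0.59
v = x @ u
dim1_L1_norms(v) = [0.09, 0.06, 0.07]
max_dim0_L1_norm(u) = 0.65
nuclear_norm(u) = 0.88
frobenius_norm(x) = 0.18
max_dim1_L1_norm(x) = 0.19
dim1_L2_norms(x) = [0.09, 0.08, 0.14]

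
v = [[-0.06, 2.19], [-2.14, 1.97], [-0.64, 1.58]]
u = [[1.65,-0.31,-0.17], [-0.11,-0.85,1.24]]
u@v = [[0.67, 2.73], [1.03, 0.04]]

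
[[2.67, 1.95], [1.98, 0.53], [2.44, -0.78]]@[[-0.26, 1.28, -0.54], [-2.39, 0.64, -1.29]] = [[-5.35, 4.67, -3.96], [-1.78, 2.87, -1.75], [1.23, 2.62, -0.31]]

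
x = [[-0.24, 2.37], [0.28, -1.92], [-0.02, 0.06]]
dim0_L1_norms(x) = [0.54, 4.35]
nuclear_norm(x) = 3.14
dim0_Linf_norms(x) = [0.28, 2.37]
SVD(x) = [[-0.78, -0.62], [0.63, -0.76], [-0.02, 0.19]] @ diag([3.072259407657564, 0.06724679962343227]) @ [[0.12, -0.99], [-0.99, -0.12]]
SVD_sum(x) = [[-0.28, 2.37], [0.23, -1.93], [-0.01, 0.06]] + [[0.04, 0.0], [0.05, 0.01], [-0.01, -0.00]]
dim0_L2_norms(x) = [0.37, 3.05]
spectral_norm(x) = 3.07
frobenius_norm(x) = 3.07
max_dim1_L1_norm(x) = 2.61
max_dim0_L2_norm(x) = 3.05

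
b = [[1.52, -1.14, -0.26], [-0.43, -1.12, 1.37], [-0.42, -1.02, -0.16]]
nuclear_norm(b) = 4.71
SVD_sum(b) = [[0.41, -1.26, 0.43], [0.39, -1.18, 0.41], [0.22, -0.68, 0.23]] + [[1.05, 0.07, -0.78], [-0.98, -0.07, 0.73], [-0.24, -0.02, 0.18]] + [[0.06,0.05,0.09], [0.16,0.13,0.23], [-0.4,-0.33,-0.57]]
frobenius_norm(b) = 2.87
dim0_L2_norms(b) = [1.63, 1.9, 1.4]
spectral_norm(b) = 2.06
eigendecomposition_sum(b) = [[(1.63+0j), -0.45+0.00j, (-0.54+0j)], [-0.33+0.00j, 0.09+0.00j, (0.11-0j)], [-0.18+0.00j, (0.05+0j), 0.06-0.00j]] + [[-0.05+0.03j, -0.34-0.04j, 0.14+0.34j], [-0.05+0.11j, -0.61+0.34j, 0.63+0.40j], [(-0.12-0j), (-0.54-0.4j), (-0.11+0.71j)]] + [[-0.05-0.03j, (-0.34+0.04j), (0.14-0.34j)], [-0.05-0.11j, -0.61-0.34j, 0.63-0.40j], [-0.12+0.00j, -0.54+0.40j, (-0.11-0.71j)]]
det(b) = 3.14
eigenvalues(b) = [(1.78+0j), (-0.77+1.08j), (-0.77-1.08j)]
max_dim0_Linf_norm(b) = 1.52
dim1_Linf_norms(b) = [1.52, 1.37, 1.02]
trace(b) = 0.24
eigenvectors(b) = [[(0.97+0j), (-0.27-0.2j), -0.27+0.20j], [-0.20+0.00j, (-0.68+0j), -0.68-0.00j], [-0.11+0.00j, -0.26-0.60j, (-0.26+0.6j)]]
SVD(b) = [[0.68, -0.72, -0.14], [0.64, 0.67, -0.37], [0.36, 0.16, 0.92]] @ diag([2.0570135785130486, 1.8163091679747028, 0.8401881599641732]) @ [[0.29, -0.9, 0.31], [-0.8, -0.06, 0.6], [-0.52, -0.42, -0.74]]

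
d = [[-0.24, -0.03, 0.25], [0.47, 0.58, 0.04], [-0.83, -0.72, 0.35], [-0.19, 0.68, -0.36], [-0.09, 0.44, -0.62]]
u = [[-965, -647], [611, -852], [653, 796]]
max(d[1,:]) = 0.577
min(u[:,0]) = -965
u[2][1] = 796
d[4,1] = 0.442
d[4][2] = -0.62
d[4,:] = [-0.094, 0.442, -0.62]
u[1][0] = 611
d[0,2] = 0.254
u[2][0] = 653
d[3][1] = 0.677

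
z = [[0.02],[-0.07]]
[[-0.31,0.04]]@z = [[-0.01]]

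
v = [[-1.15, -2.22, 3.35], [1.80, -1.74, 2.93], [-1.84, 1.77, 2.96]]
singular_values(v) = [5.61, 3.61, 1.76]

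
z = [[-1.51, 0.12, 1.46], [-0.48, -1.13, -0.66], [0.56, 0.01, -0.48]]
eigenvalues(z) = [0.01, -2.01, -1.11]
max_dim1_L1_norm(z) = 3.09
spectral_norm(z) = 2.24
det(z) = 0.02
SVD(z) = [[-0.94, -0.10, 0.33], [0.12, -0.99, 0.05], [0.33, 0.08, 0.94]] @ diag([2.238224124010956, 1.3796471619628297, 0.005145792776276066]) @ [[0.69,-0.11,-0.72],  [0.48,0.80,0.34],  [0.54,-0.58,0.61]]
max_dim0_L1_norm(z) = 2.6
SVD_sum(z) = [[-1.45, 0.23, 1.50], [0.18, -0.03, -0.19], [0.5, -0.08, -0.52]] + [[-0.06,-0.11,-0.05], [-0.66,-1.10,-0.47], [0.06,0.09,0.04]] + [[0.0, -0.00, 0.0], [0.00, -0.0, 0.00], [0.00, -0.0, 0.0]]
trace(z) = -3.12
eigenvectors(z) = [[0.54,-0.91,0.06], [-0.58,-0.25,1.0], [0.61,0.33,-0.07]]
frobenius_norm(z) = 2.63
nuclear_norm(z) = 3.62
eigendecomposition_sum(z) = [[0.00, 0.0, 0.0], [-0.0, -0.00, -0.01], [0.00, 0.00, 0.01]] + [[-1.51, 0.19, 1.52], [-0.41, 0.05, 0.41], [0.55, -0.07, -0.56]] + [[-0.0, -0.07, -0.06], [-0.07, -1.18, -1.06], [0.00, 0.08, 0.07]]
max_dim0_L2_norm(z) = 1.68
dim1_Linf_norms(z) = [1.51, 1.13, 0.56]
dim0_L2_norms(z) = [1.68, 1.14, 1.67]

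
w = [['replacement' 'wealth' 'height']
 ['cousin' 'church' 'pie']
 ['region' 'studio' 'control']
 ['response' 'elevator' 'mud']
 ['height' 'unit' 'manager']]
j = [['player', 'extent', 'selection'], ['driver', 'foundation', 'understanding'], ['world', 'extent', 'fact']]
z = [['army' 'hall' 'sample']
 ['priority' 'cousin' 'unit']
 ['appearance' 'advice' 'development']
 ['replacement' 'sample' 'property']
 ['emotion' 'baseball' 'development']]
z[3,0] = 'replacement'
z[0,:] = ['army', 'hall', 'sample']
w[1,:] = ['cousin', 'church', 'pie']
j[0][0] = 'player'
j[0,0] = 'player'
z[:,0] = ['army', 'priority', 'appearance', 'replacement', 'emotion']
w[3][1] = 'elevator'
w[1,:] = ['cousin', 'church', 'pie']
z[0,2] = 'sample'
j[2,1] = 'extent'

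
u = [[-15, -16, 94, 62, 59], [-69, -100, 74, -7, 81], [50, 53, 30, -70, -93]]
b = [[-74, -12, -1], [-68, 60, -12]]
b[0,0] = -74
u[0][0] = -15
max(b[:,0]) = -68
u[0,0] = -15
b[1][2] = -12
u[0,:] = [-15, -16, 94, 62, 59]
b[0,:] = [-74, -12, -1]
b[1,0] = -68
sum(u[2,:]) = -30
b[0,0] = -74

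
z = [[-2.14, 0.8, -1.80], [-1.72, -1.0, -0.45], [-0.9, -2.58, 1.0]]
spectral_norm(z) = 3.27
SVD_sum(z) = [[-1.55, -0.89, -0.42], [-1.72, -0.99, -0.46], [-1.51, -0.86, -0.41]] + [[-0.59, 1.69, -1.38], [0.0, -0.01, 0.01], [0.6, -1.72, 1.41]] + [[0.00,-0.00,-0.00], [-0.00,0.0,0.00], [0.0,-0.0,-0.0]]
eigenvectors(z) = [[-0.57,-0.47,-0.46], [-0.62,0.45,0.23], [-0.54,0.76,0.86]]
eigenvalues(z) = [-2.96, 0.02, 0.8]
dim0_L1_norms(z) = [4.76, 4.38, 3.25]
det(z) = -0.04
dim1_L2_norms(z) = [2.91, 2.04, 2.91]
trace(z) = -2.14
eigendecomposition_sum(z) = [[-1.74, -0.39, -0.84], [-1.91, -0.43, -0.92], [-1.64, -0.37, -0.79]] + [[0.02, -0.03, 0.02], [-0.02, 0.03, -0.02], [-0.03, 0.05, -0.03]] + [[-0.41, 1.22, -0.98], [0.20, -0.6, 0.48], [0.77, -2.26, 1.82]]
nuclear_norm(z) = 6.50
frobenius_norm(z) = 4.59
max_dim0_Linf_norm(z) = 2.58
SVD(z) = [[-0.56,0.70,0.44], [-0.62,-0.01,-0.78], [-0.55,-0.71,0.44]] @ diag([3.268930487048155, 3.22505453074003, 0.004092016657667809]) @ [[0.84, 0.48, 0.23], [-0.26, 0.75, -0.61], [0.47, -0.46, -0.76]]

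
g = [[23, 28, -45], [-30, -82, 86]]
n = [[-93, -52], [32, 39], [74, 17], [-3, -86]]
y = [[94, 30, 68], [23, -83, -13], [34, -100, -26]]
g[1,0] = -30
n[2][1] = 17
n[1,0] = 32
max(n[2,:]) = 74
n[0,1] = -52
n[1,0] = 32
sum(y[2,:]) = -92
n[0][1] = -52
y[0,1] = 30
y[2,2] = -26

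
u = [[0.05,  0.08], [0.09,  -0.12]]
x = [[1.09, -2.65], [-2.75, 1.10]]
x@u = [[-0.18,0.41], [-0.04,-0.35]]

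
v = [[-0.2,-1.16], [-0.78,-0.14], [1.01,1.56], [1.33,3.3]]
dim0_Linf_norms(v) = [1.33, 3.3]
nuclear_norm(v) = 4.97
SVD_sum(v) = [[-0.47, -1.04], [-0.18, -0.41], [0.75, 1.68], [1.45, 3.24]] + [[0.27, -0.12], [-0.60, 0.27], [0.26, -0.12], [-0.12, 0.06]]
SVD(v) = [[-0.27,0.37], [-0.11,-0.84], [0.44,0.36], [0.85,-0.17]] @ diag([4.184930020971036, 0.7826625834772911]) @ [[0.41,0.91], [0.91,-0.41]]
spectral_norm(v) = 4.18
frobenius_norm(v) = 4.26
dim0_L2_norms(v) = [1.85, 3.83]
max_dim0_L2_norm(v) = 3.83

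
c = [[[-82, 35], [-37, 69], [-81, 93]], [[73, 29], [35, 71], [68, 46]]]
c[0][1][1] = 69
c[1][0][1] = 29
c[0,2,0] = -81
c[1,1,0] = 35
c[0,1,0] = -37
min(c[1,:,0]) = 35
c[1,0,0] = 73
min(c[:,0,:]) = -82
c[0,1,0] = -37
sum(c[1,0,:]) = 102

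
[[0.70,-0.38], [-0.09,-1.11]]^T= [[0.70, -0.09],[-0.38, -1.11]]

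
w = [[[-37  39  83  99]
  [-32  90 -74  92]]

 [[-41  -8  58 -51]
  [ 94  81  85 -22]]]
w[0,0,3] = 99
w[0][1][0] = -32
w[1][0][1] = -8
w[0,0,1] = 39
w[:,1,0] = [-32, 94]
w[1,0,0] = -41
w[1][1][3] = -22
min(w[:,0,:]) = -51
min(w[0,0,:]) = -37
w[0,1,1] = 90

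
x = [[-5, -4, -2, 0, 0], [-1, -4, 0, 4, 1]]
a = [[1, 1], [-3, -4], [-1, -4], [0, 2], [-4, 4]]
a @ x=[[-6, -8, -2, 4, 1], [19, 28, 6, -16, -4], [9, 20, 2, -16, -4], [-2, -8, 0, 8, 2], [16, 0, 8, 16, 4]]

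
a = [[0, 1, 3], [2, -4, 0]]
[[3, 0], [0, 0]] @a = [[0, 3, 9], [0, 0, 0]]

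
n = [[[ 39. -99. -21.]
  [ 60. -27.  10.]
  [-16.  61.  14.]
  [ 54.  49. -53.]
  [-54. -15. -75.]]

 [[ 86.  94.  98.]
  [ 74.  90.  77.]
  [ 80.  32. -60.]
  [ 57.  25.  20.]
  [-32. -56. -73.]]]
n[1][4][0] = -32.0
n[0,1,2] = 10.0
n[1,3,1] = 25.0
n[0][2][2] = 14.0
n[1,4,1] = -56.0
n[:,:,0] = [[39.0, 60.0, -16.0, 54.0, -54.0], [86.0, 74.0, 80.0, 57.0, -32.0]]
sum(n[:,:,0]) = 348.0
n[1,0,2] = 98.0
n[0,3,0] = 54.0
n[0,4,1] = -15.0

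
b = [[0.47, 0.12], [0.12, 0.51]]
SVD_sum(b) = [[0.26, 0.30], [0.3, 0.36]] + [[0.21, -0.18], [-0.18, 0.15]]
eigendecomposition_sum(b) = [[0.21,-0.18], [-0.18,0.15]] + [[0.26, 0.3],  [0.3, 0.36]]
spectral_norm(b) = 0.61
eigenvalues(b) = [0.37, 0.61]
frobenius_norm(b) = 0.71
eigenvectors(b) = [[-0.76, -0.65],[0.65, -0.76]]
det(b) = 0.23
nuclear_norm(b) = 0.98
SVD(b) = [[-0.65, -0.76], [-0.76, 0.65]] @ diag([0.6116552506059644, 0.3683447493940356]) @ [[-0.65, -0.76],  [-0.76, 0.65]]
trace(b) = 0.98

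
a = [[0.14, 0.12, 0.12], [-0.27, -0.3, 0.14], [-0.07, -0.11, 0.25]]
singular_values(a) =[0.49, 0.26, 0.0]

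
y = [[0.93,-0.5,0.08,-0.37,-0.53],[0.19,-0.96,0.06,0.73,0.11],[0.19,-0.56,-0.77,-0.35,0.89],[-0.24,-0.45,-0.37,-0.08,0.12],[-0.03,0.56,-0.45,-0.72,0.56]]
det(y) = -0.003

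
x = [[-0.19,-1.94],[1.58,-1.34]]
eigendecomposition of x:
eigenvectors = [[0.74+0.00j, (0.74-0j)], [(0.22-0.63j), 0.22+0.63j]]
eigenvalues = [(-0.76+1.65j), (-0.76-1.65j)]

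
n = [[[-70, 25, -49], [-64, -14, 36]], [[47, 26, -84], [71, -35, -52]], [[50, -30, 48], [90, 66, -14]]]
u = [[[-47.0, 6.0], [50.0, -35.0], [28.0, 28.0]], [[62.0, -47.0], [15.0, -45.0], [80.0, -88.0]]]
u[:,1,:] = [[50.0, -35.0], [15.0, -45.0]]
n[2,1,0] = 90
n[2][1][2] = -14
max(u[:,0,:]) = 62.0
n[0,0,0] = -70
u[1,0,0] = 62.0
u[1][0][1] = -47.0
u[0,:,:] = [[-47.0, 6.0], [50.0, -35.0], [28.0, 28.0]]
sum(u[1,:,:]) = -23.0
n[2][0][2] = 48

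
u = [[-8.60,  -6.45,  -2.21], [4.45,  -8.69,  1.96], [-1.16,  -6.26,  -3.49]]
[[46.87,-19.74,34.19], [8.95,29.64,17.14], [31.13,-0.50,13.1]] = u @ [[-2.52, 2.94, -2.42],[-2.95, -1.49, -2.76],[-2.79, 1.84, 2.0]]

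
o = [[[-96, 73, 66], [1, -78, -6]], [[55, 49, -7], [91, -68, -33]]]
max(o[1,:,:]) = 91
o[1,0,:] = [55, 49, -7]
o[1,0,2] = -7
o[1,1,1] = -68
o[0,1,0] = 1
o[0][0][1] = 73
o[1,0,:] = [55, 49, -7]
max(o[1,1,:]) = 91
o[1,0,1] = 49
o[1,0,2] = -7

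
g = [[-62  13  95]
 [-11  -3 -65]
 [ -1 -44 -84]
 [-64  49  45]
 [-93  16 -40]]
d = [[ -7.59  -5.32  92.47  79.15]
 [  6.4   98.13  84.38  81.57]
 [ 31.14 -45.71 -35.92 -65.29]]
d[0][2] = 92.47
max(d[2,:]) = 31.14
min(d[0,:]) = -7.59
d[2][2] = -35.92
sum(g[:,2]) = -49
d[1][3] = 81.57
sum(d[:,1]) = 47.1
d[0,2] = 92.47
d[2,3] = -65.29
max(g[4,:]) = 16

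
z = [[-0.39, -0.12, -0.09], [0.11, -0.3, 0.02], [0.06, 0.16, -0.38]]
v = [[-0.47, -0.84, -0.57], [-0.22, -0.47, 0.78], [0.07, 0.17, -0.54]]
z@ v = [[0.2, 0.37, 0.18], [0.02, 0.05, -0.31], [-0.09, -0.19, 0.30]]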